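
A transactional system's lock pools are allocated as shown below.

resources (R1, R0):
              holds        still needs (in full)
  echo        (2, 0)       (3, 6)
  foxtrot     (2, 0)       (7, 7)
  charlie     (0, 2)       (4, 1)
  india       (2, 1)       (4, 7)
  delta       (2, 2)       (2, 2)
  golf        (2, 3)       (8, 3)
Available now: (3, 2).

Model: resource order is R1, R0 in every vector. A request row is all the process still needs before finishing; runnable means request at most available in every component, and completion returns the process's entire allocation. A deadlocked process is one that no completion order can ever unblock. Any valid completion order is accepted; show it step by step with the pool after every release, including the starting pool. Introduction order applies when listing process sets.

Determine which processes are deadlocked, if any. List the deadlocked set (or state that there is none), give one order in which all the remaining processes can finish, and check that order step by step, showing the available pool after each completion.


Deadlocked: foxtrot, india and golf.
Key observation: after delta, charlie, echo the pool peaks at (7, 6), and each blocked process is short somewhere: foxtrot on R0; india on R0; golf on R1.
The rest can finish in the order delta, charlie, echo. Verifying each step:
  pool = (3, 2)
  delta: need (2, 2) fits (3, 2); releases (2, 2), pool now (5, 4)
  charlie: need (4, 1) fits (5, 4); releases (0, 2), pool now (5, 6)
  echo: need (3, 6) fits (5, 6); releases (2, 0), pool now (7, 6)
The stuck group stays short no matter what:
  foxtrot cannot run: need (7, 7) vs free (7, 6) (insufficient R0)
  india cannot run: need (4, 7) vs free (7, 6) (insufficient R0)
  golf cannot run: need (8, 3) vs free (7, 6) (insufficient R1)


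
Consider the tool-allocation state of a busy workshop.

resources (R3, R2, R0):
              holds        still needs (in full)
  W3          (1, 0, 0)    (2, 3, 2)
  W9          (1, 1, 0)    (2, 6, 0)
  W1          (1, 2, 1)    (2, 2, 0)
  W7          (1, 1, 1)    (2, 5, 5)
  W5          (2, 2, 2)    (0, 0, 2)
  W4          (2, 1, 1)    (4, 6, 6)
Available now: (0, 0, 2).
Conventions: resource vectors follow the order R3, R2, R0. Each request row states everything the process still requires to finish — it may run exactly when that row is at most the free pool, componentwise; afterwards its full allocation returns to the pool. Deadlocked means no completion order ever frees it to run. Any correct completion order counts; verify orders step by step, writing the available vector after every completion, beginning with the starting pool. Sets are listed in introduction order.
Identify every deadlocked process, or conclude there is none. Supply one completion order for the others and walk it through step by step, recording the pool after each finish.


The deadlocked set is W9, W7 and W4.
Key observation: after W5, W1, W3 complete, (4, 4, 5) is the best the pool ever gets, yet each leftover process wants more R2.
The rest can finish in the order W5, W1, W3. Walking it through:
  pool = (0, 0, 2)
  W5 needs (0, 0, 2) <= (0, 0, 2) -> finishes; pool += (2, 2, 2) = (2, 2, 4)
  W1 needs (2, 2, 0) <= (2, 2, 4) -> finishes; pool += (1, 2, 1) = (3, 4, 5)
  W3 needs (2, 3, 2) <= (3, 4, 5) -> finishes; pool += (1, 0, 0) = (4, 4, 5)
None of the blocked processes ever fits:
  blocked: W9 wants (2, 6, 0), pool (4, 4, 5) — not enough R2
  blocked: W7 wants (2, 5, 5), pool (4, 4, 5) — not enough R2
  blocked: W4 wants (4, 6, 6), pool (4, 4, 5) — not enough R2 and R0


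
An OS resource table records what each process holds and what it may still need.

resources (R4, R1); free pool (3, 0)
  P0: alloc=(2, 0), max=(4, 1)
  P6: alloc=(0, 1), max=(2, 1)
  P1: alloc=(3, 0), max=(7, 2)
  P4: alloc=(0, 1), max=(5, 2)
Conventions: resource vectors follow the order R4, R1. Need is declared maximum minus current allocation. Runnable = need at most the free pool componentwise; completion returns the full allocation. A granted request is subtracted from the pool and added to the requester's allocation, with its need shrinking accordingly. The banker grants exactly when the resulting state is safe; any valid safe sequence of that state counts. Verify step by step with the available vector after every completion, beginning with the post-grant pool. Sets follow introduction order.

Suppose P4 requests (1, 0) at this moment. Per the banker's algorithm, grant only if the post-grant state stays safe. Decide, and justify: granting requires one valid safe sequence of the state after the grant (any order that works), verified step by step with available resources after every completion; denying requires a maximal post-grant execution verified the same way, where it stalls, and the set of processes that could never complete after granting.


GRANT — the state after the grant stays safe, e.g. via P6, P0, P4, P1.
Key observation: the grant leaves (2, 0) free — enough for P6, whose release restarts the cascade.
Check on the post-grant state, step by step:
  pool = (2, 0)
  run P6 (needs (2, 0), free (2, 0)); after release of (0, 1) the pool is (2, 1)
  run P0 (needs (2, 1), free (2, 1)); after release of (2, 0) the pool is (4, 1)
  run P4 (needs (4, 1), free (4, 1)); after release of (1, 1) the pool is (5, 2)
  run P1 (needs (4, 2), free (5, 2)); after release of (3, 0) the pool is (8, 2)


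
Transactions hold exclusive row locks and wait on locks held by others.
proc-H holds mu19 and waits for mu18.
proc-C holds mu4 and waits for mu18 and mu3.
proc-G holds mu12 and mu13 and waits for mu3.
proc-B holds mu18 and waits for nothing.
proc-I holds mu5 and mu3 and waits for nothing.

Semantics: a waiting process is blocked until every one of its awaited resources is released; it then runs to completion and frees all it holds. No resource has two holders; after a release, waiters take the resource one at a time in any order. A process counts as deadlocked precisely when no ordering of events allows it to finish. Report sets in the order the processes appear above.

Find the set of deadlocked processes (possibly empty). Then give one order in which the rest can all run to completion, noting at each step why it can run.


The deadlocked set is empty.
Key observation: the wait relation is loop-free; peeling off processes with no waits unwinds the whole state.
The rest can finish in the order proc-B, proc-I, proc-C, proc-G, proc-H.
Verifying each step:
  proc-B: no waits; runs immediately, freeing mu18
  proc-I: no waits; runs immediately, freeing mu5 and mu3
  proc-C waits on mu18 and mu3 — all released -> runs and releases mu4
  proc-G waits on mu3 — all released -> runs and releases mu12 and mu13
  proc-H waits on mu18 — all released -> runs and releases mu19


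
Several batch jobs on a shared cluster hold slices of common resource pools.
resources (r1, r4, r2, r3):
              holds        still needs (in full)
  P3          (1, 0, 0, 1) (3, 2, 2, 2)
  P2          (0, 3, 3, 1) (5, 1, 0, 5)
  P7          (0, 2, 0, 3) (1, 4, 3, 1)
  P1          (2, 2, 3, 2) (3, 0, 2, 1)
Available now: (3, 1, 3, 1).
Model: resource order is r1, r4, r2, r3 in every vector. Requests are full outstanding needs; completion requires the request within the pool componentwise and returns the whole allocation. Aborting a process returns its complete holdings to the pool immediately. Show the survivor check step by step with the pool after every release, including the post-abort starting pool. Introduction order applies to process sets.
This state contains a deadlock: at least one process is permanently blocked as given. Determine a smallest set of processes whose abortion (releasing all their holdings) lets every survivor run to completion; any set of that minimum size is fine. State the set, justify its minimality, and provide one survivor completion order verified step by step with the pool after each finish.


Minimum abort set: P7.
Key observation: P2 could never have finished before the abort; with (0, 2, 0, 3) returned by P7, it fits at step 2.
Why nothing smaller works: aborting no one leaves the state deadlocked as given.
The survivors complete as P1, P2, P3. Walking it through (starting from the post-abort pool):
  pool = (3, 3, 3, 4)
  run P1 (needs (3, 0, 2, 1), free (3, 3, 3, 4)); after release of (2, 2, 3, 2) the pool is (5, 5, 6, 6)
  run P2 (needs (5, 1, 0, 5), free (5, 5, 6, 6)); after release of (0, 3, 3, 1) the pool is (5, 8, 9, 7)
  run P3 (needs (3, 2, 2, 2), free (5, 8, 9, 7)); after release of (1, 0, 0, 1) the pool is (6, 8, 9, 8)


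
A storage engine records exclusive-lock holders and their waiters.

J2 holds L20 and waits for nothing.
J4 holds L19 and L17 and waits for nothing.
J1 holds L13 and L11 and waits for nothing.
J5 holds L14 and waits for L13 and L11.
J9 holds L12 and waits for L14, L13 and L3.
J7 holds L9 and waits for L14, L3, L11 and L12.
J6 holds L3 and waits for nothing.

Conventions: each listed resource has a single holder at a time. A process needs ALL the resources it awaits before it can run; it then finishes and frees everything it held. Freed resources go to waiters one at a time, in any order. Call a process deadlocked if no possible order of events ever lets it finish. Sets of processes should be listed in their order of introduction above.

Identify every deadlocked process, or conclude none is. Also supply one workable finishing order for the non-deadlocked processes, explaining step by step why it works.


No process is deadlocked.
Key observation: there is no circular wait here — follow any chain and it reaches a process that is free to run now.
One completion order for the rest: J4, J6, J1, J5, J9, J7, J2.
Walking it through:
  run J4 (it waits on nothing); releases L19 and L17
  run J6 (it waits on nothing); releases L3
  run J1 (it waits on nothing); releases L13 and L11
  run J5 (all its waits — L13 and L11 — are resolved); releases L14
  run J9 (all its waits — L14, L13 and L3 — are resolved); releases L12
  run J7 (all its waits — L14, L3, L11 and L12 — are resolved); releases L9
  run J2 (it waits on nothing); releases L20


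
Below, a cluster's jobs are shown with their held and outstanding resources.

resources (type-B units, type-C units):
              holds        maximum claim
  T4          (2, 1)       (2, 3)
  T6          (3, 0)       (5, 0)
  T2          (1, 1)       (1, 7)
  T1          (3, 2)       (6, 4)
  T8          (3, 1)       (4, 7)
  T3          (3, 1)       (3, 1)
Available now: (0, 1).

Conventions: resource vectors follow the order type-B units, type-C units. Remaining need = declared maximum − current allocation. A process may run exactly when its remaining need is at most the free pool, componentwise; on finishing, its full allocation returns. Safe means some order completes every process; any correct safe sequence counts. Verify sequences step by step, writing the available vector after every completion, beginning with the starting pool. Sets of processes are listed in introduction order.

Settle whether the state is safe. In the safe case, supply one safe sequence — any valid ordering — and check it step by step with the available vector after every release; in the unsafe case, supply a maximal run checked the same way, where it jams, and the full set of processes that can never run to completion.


The state is UNSAFE.
Key observation: no order helps: past T3, T6, T4, T1, the free pool tops out at (11, 5), below what each blocked process needs in type-C units.
The run T3, T6, T4, T1 cannot be extended any further. Check, step by step:
  pool = (0, 1)
  run T3 (needs (0, 0), free (0, 1)); after release of (3, 1) the pool is (3, 2)
  run T6 (needs (2, 0), free (3, 2)); after release of (3, 0) the pool is (6, 2)
  run T4 (needs (0, 2), free (6, 2)); after release of (2, 1) the pool is (8, 3)
  run T1 (needs (3, 2), free (8, 3)); after release of (3, 2) the pool is (11, 5)
  blocked: T2 wants (0, 6), pool (11, 5) — not enough type-C units
  blocked: T8 wants (1, 6), pool (11, 5) — not enough type-C units
Never able to finish: T2 and T8.


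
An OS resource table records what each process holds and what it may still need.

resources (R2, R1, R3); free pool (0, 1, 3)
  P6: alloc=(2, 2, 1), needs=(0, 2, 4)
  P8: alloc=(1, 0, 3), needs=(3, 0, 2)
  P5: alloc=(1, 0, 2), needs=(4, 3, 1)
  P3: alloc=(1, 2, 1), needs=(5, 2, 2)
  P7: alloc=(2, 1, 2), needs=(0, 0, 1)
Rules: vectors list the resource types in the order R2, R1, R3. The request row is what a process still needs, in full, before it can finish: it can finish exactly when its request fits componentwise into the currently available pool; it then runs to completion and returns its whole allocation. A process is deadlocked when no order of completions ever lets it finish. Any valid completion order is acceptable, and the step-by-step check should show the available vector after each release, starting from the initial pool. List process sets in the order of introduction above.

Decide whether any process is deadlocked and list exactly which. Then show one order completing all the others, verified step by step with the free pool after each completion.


No process is deadlocked.
Key observation: P7 can run right away; the returned allocation unlocks the remaining processes in turn.
One completion order for the rest: P7, P6, P5, P8, P3. Verifying each step:
  pool = (0, 1, 3)
  P7 needs (0, 0, 1) <= (0, 1, 3) -> finishes; pool += (2, 1, 2) = (2, 2, 5)
  P6 needs (0, 2, 4) <= (2, 2, 5) -> finishes; pool += (2, 2, 1) = (4, 4, 6)
  P5 needs (4, 3, 1) <= (4, 4, 6) -> finishes; pool += (1, 0, 2) = (5, 4, 8)
  P8 needs (3, 0, 2) <= (5, 4, 8) -> finishes; pool += (1, 0, 3) = (6, 4, 11)
  P3 needs (5, 2, 2) <= (6, 4, 11) -> finishes; pool += (1, 2, 1) = (7, 6, 12)


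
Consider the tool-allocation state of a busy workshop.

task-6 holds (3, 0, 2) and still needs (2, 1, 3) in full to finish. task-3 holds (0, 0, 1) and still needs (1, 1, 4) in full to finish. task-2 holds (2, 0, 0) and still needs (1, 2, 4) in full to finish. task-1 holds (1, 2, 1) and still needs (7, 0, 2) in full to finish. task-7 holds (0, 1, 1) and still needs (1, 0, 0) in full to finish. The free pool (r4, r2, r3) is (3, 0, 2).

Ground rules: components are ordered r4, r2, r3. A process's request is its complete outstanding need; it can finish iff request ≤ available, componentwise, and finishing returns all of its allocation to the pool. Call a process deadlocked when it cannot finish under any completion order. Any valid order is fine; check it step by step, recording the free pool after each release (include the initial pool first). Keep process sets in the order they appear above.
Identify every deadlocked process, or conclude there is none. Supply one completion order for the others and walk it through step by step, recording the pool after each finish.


Deadlocked: task-2 and task-1.
Key observation: after task-7, task-6, task-3 the pool peaks at (6, 1, 6), and each blocked process is short somewhere: task-2 on r2; task-1 on r4.
One completion order for the rest: task-7, task-6, task-3. Step-by-step check:
  pool = (3, 0, 2)
  task-7: need (1, 0, 0) fits (3, 0, 2); releases (0, 1, 1), pool now (3, 1, 3)
  task-6: need (2, 1, 3) fits (3, 1, 3); releases (3, 0, 2), pool now (6, 1, 5)
  task-3: need (1, 1, 4) fits (6, 1, 5); releases (0, 0, 1), pool now (6, 1, 6)
The blocked processes can never fit:
  blocked: task-2 wants (1, 2, 4), pool (6, 1, 6) — not enough r2
  blocked: task-1 wants (7, 0, 2), pool (6, 1, 6) — not enough r4


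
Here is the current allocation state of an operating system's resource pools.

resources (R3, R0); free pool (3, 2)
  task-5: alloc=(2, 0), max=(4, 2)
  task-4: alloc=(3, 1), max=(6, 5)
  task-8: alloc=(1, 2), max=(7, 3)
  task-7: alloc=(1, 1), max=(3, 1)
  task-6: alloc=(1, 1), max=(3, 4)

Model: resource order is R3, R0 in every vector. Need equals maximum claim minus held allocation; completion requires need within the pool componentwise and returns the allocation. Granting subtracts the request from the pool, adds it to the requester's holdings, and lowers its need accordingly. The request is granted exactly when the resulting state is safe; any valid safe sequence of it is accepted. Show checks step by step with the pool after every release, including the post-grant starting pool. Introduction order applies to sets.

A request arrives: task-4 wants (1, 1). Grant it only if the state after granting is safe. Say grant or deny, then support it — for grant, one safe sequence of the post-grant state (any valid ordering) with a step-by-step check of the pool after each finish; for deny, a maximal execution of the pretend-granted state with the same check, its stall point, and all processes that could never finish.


DENY. Granting would leave the state unsafe.
Key observation: after task-7, task-5 the pool peaks at (5, 2), and each blocked process is short somewhere: task-4 on R0; task-8 on R3; task-6 on R0.
Pretend the grant happened; the run task-7, task-5 goes as far as possible. Check, step by step:
  pool = (2, 1)
  run task-7 (needs (2, 0), free (2, 1)); after release of (1, 1) the pool is (3, 2)
  run task-5 (needs (2, 2), free (3, 2)); after release of (2, 0) the pool is (5, 2)
  task-4 still needs (2, 3) but only (5, 2) is free — short on R0
  task-8 still needs (6, 1) but only (5, 2) is free — short on R3
  task-6 still needs (2, 3) but only (5, 2) is free — short on R0
Had the request been granted, task-4, task-8 and task-6 could never finish.


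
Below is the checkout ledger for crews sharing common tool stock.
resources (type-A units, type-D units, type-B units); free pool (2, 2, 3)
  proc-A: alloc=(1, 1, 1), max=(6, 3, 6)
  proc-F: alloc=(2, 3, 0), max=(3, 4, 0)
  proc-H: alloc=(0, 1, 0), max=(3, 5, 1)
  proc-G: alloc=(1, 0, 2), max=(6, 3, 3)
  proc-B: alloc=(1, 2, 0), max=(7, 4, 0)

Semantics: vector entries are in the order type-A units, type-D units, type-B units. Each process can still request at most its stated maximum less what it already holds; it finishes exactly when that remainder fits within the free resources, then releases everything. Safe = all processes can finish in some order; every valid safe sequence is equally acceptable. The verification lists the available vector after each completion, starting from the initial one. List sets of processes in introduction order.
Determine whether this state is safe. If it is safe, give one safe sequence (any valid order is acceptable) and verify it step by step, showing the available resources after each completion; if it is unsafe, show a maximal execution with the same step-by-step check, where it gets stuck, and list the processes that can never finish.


UNSAFE.
Key observation: proc-F, proc-H can finish, but then (4, 6, 3) is all there is, and the blocked group's type-A units demands exceed it.
The run proc-F, proc-H cannot be extended any further. Step-by-step check:
  pool = (2, 2, 3)
  proc-F needs (1, 1, 0) <= (2, 2, 3) -> finishes; pool += (2, 3, 0) = (4, 5, 3)
  proc-H needs (3, 4, 1) <= (4, 5, 3) -> finishes; pool += (0, 1, 0) = (4, 6, 3)
  proc-A still needs (5, 2, 5) but only (4, 6, 3) is free — short on type-A units and type-B units
  proc-G still needs (5, 3, 1) but only (4, 6, 3) is free — short on type-A units
  proc-B still needs (6, 2, 0) but only (4, 6, 3) is free — short on type-A units
Permanently blocked: proc-A, proc-G and proc-B.


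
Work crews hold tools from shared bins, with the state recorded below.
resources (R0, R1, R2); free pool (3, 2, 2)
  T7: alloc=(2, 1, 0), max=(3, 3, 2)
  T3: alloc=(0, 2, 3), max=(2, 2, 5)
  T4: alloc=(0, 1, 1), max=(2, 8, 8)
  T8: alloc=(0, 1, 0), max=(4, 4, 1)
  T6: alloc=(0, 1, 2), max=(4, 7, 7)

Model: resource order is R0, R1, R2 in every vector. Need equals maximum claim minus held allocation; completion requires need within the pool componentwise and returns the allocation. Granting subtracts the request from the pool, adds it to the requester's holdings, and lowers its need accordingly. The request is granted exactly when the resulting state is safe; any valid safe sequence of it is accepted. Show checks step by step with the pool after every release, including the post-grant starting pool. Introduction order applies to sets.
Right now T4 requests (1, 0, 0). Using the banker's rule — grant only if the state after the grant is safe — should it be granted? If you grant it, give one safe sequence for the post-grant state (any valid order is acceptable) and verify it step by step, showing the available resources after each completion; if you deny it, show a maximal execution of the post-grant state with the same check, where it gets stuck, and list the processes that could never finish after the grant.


GRANT. The post-grant state is safe; one safe sequence: T3, T7, T8, T6, T4.
Key observation: with (2, 2, 2) left after the transfer, T3 can run at once — the state stays safe.
Verifying the post-grant state step by step:
  pool = (2, 2, 2)
  run T3 (needs (2, 0, 2), free (2, 2, 2)); after release of (0, 2, 3) the pool is (2, 4, 5)
  run T7 (needs (1, 2, 2), free (2, 4, 5)); after release of (2, 1, 0) the pool is (4, 5, 5)
  run T8 (needs (4, 3, 1), free (4, 5, 5)); after release of (0, 1, 0) the pool is (4, 6, 5)
  run T6 (needs (4, 6, 5), free (4, 6, 5)); after release of (0, 1, 2) the pool is (4, 7, 7)
  run T4 (needs (1, 7, 7), free (4, 7, 7)); after release of (1, 1, 1) the pool is (5, 8, 8)


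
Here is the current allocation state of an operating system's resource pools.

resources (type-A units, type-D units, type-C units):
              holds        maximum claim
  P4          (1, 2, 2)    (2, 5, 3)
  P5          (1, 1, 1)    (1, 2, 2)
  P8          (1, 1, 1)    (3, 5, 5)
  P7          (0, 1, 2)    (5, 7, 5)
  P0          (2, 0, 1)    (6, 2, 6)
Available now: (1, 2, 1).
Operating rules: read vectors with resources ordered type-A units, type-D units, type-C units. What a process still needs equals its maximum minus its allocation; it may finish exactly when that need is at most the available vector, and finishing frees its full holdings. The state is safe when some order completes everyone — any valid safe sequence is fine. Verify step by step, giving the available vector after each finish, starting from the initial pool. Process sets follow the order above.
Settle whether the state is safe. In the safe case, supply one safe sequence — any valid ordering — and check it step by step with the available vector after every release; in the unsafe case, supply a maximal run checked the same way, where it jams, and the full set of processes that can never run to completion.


SAFE. One safe sequence: P5, P4, P8, P0, P7.
Key observation: reading the order forward, P5 is the first process whose need (0, 1, 1) meets the free pool (1, 2, 1) exactly on a resource it requests.
Walking it through:
  pool = (1, 2, 1)
  P5: need (0, 1, 1) fits (1, 2, 1); releases (1, 1, 1), pool now (2, 3, 2)
  P4: need (1, 3, 1) fits (2, 3, 2); releases (1, 2, 2), pool now (3, 5, 4)
  P8: need (2, 4, 4) fits (3, 5, 4); releases (1, 1, 1), pool now (4, 6, 5)
  P0: need (4, 2, 5) fits (4, 6, 5); releases (2, 0, 1), pool now (6, 6, 6)
  P7: need (5, 6, 3) fits (6, 6, 6); releases (0, 1, 2), pool now (6, 7, 8)


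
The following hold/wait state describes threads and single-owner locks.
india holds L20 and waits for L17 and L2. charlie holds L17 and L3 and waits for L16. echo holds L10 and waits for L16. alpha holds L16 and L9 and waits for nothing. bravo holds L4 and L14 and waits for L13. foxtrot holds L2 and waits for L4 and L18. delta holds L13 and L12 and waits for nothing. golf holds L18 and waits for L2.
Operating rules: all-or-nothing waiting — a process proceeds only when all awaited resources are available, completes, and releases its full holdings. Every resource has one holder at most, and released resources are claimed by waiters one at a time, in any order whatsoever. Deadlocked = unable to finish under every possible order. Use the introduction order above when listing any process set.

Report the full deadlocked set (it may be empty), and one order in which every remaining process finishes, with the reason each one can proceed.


The deadlocked set is india, foxtrot and golf.
Key observation: nobody on the ring foxtrot -> golf -> foxtrot can start until another member finishes, which never happens; india waits into the deadlock from upstream.
One completion order for the rest: delta, alpha, charlie, bravo, echo.
Walking it through:
  delta waits on nothing -> runs at once and releases L13 and L12
  alpha waits on nothing -> runs at once and releases L16 and L9
  run charlie (all its waits — L16 — are resolved); releases L17 and L3
  run bravo (all its waits — L13 — are resolved); releases L4 and L14
  run echo (all its waits — L16 — are resolved); releases L10


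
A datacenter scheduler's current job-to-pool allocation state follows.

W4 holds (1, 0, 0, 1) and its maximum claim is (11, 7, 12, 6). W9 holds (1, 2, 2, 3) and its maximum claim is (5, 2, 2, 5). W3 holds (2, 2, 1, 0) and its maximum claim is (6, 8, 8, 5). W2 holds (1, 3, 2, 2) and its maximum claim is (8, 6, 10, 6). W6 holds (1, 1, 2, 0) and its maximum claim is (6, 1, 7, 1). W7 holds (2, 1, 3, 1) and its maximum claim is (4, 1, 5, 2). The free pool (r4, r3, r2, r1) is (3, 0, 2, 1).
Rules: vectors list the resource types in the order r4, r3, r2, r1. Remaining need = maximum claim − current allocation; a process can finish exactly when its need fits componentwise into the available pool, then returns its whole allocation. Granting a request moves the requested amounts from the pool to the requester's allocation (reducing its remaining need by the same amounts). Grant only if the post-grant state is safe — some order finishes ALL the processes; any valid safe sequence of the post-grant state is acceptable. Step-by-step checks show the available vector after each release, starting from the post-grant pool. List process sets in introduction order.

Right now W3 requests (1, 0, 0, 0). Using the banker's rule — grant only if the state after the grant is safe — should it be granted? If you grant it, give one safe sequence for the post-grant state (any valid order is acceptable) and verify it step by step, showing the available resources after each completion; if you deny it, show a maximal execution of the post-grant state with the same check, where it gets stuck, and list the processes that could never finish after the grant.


DENY: after the grant no complete ordering would exist.
Key observation: after W7, W9, W6 the pool peaks at (6, 4, 9, 5), and each blocked process is short somewhere: W4 on r4, r3, r2; W3 on r3; W2 on r4.
Pretend the grant happened; the run W7, W9, W6 goes as far as possible. Verifying each step:
  pool = (2, 0, 2, 1)
  W7: need (2, 0, 2, 1) fits (2, 0, 2, 1); releases (2, 1, 3, 1), pool now (4, 1, 5, 2)
  W9: need (4, 0, 0, 2) fits (4, 1, 5, 2); releases (1, 2, 2, 3), pool now (5, 3, 7, 5)
  W6: need (5, 0, 5, 1) fits (5, 3, 7, 5); releases (1, 1, 2, 0), pool now (6, 4, 9, 5)
  W4 still needs (10, 7, 12, 5) but only (6, 4, 9, 5) is free — short on r4, r3 and r2
  W3 still needs (3, 6, 7, 5) but only (6, 4, 9, 5) is free — short on r3
  W2 still needs (7, 3, 8, 4) but only (6, 4, 9, 5) is free — short on r4
Had the request been granted, W4, W3 and W2 could never finish.


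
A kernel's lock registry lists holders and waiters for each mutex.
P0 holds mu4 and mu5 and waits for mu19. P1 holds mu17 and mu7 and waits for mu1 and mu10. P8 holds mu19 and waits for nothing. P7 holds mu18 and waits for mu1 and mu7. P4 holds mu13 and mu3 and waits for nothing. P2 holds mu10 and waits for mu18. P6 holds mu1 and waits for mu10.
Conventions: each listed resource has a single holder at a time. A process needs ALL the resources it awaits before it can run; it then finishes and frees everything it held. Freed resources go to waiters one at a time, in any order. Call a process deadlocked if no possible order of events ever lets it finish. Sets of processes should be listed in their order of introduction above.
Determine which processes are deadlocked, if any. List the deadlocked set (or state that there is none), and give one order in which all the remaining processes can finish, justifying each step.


Deadlocked: P1, P7, P2 and P6.
Key observation: along P1 -> P2 -> P7 -> P1, each member waits on what the next one holds — a deadlock; P6 is caught in further circular waits.
A valid finishing order for the others: P8, P0, P4.
Check, step by step:
  P8 waits on nothing -> runs at once and releases mu19
  P0 waits on mu19 — all released -> runs and releases mu4 and mu5
  P4 waits on nothing -> runs at once and releases mu13 and mu3


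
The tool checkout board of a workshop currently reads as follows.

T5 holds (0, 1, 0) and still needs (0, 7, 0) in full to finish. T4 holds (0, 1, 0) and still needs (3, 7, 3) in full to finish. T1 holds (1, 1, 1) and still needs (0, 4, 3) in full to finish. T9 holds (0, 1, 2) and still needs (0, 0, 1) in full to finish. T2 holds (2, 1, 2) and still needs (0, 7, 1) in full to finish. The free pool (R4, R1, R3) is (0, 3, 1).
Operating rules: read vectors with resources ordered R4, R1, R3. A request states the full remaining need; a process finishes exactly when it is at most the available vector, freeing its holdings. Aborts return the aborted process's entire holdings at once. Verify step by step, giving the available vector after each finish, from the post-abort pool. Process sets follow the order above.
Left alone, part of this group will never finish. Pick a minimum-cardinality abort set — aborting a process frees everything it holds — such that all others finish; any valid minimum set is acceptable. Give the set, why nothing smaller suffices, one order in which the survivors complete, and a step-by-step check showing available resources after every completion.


Abort T5 and T4.
Key observation: T2 could never have finished before the abort; with (0, 2, 0) returned by T5 and T4, it fits at step 3.
Why nothing smaller works — every single abort fails: T5 alone leaves T4 blocked (short on R4 and R1); T4 alone leaves T5 blocked (short on R1); T1 alone leaves T5 blocked (short on R1); T9 alone leaves T5 blocked (short on R1); T2 alone leaves T5 blocked (short on R1).
The survivors complete as T9, T1, T2. Check, step by step (starting from the post-abort pool):
  pool = (0, 5, 1)
  run T9 (needs (0, 0, 1), free (0, 5, 1)); after release of (0, 1, 2) the pool is (0, 6, 3)
  run T1 (needs (0, 4, 3), free (0, 6, 3)); after release of (1, 1, 1) the pool is (1, 7, 4)
  run T2 (needs (0, 7, 1), free (1, 7, 4)); after release of (2, 1, 2) the pool is (3, 8, 6)


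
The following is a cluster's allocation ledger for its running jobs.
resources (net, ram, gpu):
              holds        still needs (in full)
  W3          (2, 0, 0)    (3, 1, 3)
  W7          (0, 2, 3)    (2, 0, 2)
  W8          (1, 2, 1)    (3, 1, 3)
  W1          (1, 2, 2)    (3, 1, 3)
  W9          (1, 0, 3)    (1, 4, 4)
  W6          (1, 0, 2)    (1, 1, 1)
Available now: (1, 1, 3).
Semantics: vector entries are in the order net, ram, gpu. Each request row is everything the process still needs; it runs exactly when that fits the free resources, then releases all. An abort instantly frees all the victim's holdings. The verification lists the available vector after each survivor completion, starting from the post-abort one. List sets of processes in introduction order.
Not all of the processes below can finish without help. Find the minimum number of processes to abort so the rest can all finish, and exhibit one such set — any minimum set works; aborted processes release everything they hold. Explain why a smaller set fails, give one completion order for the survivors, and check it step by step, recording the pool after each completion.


Minimum abort set: W9.
Key observation: before aborting W9, W1 was permanently blocked — no order could ever run it; afterwards it completes at step 2.
No smaller set exists: with zero aborts the deadlock remains.
One survivor order: W6, W1, W8, W7, W3. Check, step by step (post-abort pool first):
  pool = (2, 1, 6)
  W6: need (1, 1, 1) fits (2, 1, 6); releases (1, 0, 2), pool now (3, 1, 8)
  W1: need (3, 1, 3) fits (3, 1, 8); releases (1, 2, 2), pool now (4, 3, 10)
  W8: need (3, 1, 3) fits (4, 3, 10); releases (1, 2, 1), pool now (5, 5, 11)
  W7: need (2, 0, 2) fits (5, 5, 11); releases (0, 2, 3), pool now (5, 7, 14)
  W3: need (3, 1, 3) fits (5, 7, 14); releases (2, 0, 0), pool now (7, 7, 14)


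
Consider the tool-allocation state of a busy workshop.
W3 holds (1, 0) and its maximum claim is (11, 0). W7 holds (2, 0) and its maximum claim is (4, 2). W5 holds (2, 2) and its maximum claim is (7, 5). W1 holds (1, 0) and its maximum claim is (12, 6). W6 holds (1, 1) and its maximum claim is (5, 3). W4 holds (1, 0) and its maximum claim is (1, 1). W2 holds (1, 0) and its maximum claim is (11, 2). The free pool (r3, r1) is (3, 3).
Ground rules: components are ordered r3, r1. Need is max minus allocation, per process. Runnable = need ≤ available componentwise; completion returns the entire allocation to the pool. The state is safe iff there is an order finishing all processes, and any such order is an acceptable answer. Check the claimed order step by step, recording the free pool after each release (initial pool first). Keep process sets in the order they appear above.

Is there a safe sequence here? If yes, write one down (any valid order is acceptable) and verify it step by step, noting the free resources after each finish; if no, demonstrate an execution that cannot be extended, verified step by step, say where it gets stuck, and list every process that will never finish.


UNSAFE.
Key observation: the wall is r3: completing W4, W6, W5, W7 brings the pool only to (9, 6), and all the rest need more.
A maximal execution: W4, W6, W5, W7 — then nothing else fits. Walking it through:
  pool = (3, 3)
  run W4 (needs (0, 1), free (3, 3)); after release of (1, 0) the pool is (4, 3)
  run W6 (needs (4, 2), free (4, 3)); after release of (1, 1) the pool is (5, 4)
  run W5 (needs (5, 3), free (5, 4)); after release of (2, 2) the pool is (7, 6)
  run W7 (needs (2, 2), free (7, 6)); after release of (2, 0) the pool is (9, 6)
  blocked: W3 wants (10, 0), pool (9, 6) — not enough r3
  blocked: W1 wants (11, 6), pool (9, 6) — not enough r3
  blocked: W2 wants (10, 2), pool (9, 6) — not enough r3
Never able to finish: W3, W1 and W2.


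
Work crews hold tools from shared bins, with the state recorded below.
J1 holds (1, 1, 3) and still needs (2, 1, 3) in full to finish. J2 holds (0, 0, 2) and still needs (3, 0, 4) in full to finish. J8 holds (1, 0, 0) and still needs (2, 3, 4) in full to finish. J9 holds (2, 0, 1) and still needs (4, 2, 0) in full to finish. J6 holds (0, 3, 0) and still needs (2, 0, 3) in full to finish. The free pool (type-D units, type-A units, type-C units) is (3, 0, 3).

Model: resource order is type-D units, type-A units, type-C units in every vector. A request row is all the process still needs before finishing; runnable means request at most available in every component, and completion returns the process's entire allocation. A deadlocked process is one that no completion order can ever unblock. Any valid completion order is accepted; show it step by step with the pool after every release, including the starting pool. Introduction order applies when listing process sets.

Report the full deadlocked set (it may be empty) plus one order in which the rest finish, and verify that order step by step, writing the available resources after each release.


The deadlocked set is empty.
Key observation: J6 can run right away; the returned allocation unlocks the remaining processes in turn.
One completion order for the rest: J6, J1, J2, J8, J9. Step-by-step check:
  pool = (3, 0, 3)
  J6: need (2, 0, 3) fits (3, 0, 3); releases (0, 3, 0), pool now (3, 3, 3)
  J1: need (2, 1, 3) fits (3, 3, 3); releases (1, 1, 3), pool now (4, 4, 6)
  J2: need (3, 0, 4) fits (4, 4, 6); releases (0, 0, 2), pool now (4, 4, 8)
  J8: need (2, 3, 4) fits (4, 4, 8); releases (1, 0, 0), pool now (5, 4, 8)
  J9: need (4, 2, 0) fits (5, 4, 8); releases (2, 0, 1), pool now (7, 4, 9)


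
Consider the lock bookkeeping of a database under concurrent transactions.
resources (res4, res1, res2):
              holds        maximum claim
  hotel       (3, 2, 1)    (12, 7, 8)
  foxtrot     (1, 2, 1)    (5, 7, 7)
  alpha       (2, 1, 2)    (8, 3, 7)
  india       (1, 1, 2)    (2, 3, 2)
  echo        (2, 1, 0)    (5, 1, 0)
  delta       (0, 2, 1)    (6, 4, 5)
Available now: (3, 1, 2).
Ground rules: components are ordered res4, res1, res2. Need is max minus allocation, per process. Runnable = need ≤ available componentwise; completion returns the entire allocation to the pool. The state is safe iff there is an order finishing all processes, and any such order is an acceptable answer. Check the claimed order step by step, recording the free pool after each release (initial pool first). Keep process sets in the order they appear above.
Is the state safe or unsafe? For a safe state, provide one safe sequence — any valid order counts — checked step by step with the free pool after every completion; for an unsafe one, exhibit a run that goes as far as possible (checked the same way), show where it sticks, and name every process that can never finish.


SAFE. One safe sequence: echo, india, delta, alpha, foxtrot, hotel.
Key observation: echo marks the first exact bind of the order: its need (3, 0, 0) fits the free (3, 1, 2) with zero slack on a requested resource.
Walking it through:
  pool = (3, 1, 2)
  echo: need (3, 0, 0) fits (3, 1, 2); releases (2, 1, 0), pool now (5, 2, 2)
  india: need (1, 2, 0) fits (5, 2, 2); releases (1, 1, 2), pool now (6, 3, 4)
  delta: need (6, 2, 4) fits (6, 3, 4); releases (0, 2, 1), pool now (6, 5, 5)
  alpha: need (6, 2, 5) fits (6, 5, 5); releases (2, 1, 2), pool now (8, 6, 7)
  foxtrot: need (4, 5, 6) fits (8, 6, 7); releases (1, 2, 1), pool now (9, 8, 8)
  hotel: need (9, 5, 7) fits (9, 8, 8); releases (3, 2, 1), pool now (12, 10, 9)


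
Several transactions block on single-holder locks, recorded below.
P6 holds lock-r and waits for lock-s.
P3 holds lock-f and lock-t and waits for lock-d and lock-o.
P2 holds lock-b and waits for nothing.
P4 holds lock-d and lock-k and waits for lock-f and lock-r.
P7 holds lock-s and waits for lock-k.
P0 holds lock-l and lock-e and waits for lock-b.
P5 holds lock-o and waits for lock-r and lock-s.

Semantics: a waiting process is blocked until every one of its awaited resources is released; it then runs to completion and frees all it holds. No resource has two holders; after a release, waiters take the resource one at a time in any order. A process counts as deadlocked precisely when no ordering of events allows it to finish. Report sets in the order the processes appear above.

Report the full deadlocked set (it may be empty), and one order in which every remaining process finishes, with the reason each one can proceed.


Deadlocked set: P6, P3, P4, P7 and P5.
Key observation: nobody on the ring P6 -> P7 -> P4 -> P6 can start until another member finishes, which never happens; P3 and P5 are caught in further circular waits.
One completion order for the rest: P2, P0.
Walking it through:
  P2 waits on nothing -> runs at once and releases lock-b
  run P0 (all its waits — lock-b — are resolved); releases lock-l and lock-e


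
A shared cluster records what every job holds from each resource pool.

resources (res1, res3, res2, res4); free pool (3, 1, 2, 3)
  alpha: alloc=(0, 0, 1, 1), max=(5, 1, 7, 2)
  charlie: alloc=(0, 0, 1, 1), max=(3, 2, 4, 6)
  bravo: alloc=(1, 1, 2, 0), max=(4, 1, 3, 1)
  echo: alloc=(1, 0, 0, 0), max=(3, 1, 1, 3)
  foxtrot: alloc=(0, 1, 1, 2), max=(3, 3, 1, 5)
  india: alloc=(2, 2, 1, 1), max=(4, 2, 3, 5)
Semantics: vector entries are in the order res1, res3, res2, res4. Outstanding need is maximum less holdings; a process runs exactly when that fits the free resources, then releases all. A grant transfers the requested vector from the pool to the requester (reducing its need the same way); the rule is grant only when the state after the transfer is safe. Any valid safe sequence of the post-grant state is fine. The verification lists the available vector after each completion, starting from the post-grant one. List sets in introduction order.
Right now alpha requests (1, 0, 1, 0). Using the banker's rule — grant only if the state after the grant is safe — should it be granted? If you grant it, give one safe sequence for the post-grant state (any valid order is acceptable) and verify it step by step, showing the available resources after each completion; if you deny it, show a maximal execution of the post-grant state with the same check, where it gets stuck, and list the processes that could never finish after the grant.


GRANT: granting preserves safety; a valid post-grant sequence is echo, bravo, foxtrot, charlie, alpha, india.
Key observation: after the grant the pool drops to (2, 1, 1, 3), which still lets echo finish first and unwind the rest.
Step-by-step check of the post-grant state:
  pool = (2, 1, 1, 3)
  run echo (needs (2, 1, 1, 3), free (2, 1, 1, 3)); after release of (1, 0, 0, 0) the pool is (3, 1, 1, 3)
  run bravo (needs (3, 0, 1, 1), free (3, 1, 1, 3)); after release of (1, 1, 2, 0) the pool is (4, 2, 3, 3)
  run foxtrot (needs (3, 2, 0, 3), free (4, 2, 3, 3)); after release of (0, 1, 1, 2) the pool is (4, 3, 4, 5)
  run charlie (needs (3, 2, 3, 5), free (4, 3, 4, 5)); after release of (0, 0, 1, 1) the pool is (4, 3, 5, 6)
  run alpha (needs (4, 1, 5, 1), free (4, 3, 5, 6)); after release of (1, 0, 2, 1) the pool is (5, 3, 7, 7)
  run india (needs (2, 0, 2, 4), free (5, 3, 7, 7)); after release of (2, 2, 1, 1) the pool is (7, 5, 8, 8)
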